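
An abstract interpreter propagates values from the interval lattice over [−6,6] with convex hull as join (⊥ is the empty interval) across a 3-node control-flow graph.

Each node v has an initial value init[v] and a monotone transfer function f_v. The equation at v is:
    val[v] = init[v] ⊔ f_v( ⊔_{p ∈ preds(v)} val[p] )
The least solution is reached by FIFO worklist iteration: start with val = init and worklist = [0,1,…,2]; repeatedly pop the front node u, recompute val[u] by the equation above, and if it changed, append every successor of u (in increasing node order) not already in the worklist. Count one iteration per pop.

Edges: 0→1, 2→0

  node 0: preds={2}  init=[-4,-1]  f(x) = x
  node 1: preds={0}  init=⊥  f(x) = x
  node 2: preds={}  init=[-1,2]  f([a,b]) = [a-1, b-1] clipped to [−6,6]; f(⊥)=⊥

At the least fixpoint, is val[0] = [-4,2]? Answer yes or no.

yes

Worklist (3 pops):
  #1 pop 0: in=[-1,2] → [-4,2] (was [-4,-1]); enqueue []
  #2 pop 1: in=[-4,2] → [-4,2] (was ⊥); enqueue []
  #3 pop 2: in=⊥ → [-1,2] (no change)

Fixpoint:
  val[0] = [-4,2]
  val[1] = [-4,2]
  val[2] = [-1,2]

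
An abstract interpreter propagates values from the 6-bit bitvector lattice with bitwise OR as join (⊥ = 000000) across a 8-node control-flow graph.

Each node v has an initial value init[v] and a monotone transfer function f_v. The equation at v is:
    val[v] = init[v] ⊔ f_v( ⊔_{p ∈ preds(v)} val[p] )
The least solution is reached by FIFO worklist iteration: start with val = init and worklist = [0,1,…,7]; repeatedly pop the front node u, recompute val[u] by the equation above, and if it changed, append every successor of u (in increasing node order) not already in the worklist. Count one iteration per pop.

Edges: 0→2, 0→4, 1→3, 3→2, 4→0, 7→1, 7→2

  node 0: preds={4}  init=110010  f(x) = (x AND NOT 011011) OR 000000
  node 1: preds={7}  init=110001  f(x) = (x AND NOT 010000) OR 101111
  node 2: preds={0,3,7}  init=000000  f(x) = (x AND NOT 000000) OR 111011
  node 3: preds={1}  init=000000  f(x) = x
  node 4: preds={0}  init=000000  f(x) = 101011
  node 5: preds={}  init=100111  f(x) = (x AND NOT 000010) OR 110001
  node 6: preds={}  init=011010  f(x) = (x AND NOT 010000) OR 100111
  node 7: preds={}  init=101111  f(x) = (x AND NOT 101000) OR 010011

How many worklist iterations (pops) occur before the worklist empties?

11

Trace (11 dequeues):
  [1] u=0 | in 000000 | out 110010 | ==
  [2] u=1 | in 101111 | out 111111 | prev 110001 | push {}
  [3] u=2 | in 111111 | out 111111 | prev 000000 | push {}
  [4] u=3 | in 111111 | out 111111 | prev 000000 | push {2}
  [5] u=4 | in 110010 | out 101011 | prev 000000 | push {0}
  [6] u=5 | in 000000 | out 110111 | prev 100111 | push {}
  [7] u=6 | in 000000 | out 111111 | prev 011010 | push {}
  [8] u=7 | in 000000 | out 111111 | prev 101111 | push {1}
  [9] u=2 | in 111111 | out 111111 | ==
  [10] u=0 | in 101011 | out 110010 | ==
  [11] u=1 | in 111111 | out 111111 | ==

Converged values:
  [0] 110010
  [1] 111111
  [2] 111111
  [3] 111111
  [4] 101011
  [5] 110111
  [6] 111111
  [7] 111111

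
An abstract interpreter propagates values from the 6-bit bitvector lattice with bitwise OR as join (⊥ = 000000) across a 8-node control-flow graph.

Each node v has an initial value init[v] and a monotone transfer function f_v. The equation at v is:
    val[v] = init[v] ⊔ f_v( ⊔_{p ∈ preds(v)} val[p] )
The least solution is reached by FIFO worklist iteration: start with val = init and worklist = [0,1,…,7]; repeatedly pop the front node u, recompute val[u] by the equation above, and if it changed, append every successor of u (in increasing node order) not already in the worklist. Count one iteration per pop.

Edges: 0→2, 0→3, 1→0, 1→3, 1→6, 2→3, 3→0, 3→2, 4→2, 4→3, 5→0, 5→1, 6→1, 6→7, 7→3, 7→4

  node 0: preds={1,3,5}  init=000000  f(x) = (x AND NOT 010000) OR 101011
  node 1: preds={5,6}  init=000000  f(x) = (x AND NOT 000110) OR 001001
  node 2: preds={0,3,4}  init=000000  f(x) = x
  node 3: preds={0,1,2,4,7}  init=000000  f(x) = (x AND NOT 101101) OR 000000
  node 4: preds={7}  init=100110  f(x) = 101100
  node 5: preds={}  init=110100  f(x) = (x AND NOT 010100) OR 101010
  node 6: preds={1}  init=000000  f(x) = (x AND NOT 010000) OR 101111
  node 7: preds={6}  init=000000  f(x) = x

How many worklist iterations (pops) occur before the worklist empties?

13

Iteration log — 13 steps:
  step 1. node 0  ⊔preds=110100  new=101111  old=000000  +wl: 
  step 2. node 1  ⊔preds=110100  new=111001  old=000000  +wl: 0
  step 3. node 2  ⊔preds=101111  new=101111  old=000000  +wl: 
  step 4. node 3  ⊔preds=111111  new=010010  old=000000  +wl: 2
  step 5. node 4  ⊔preds=000000  new=101110  old=100110  +wl: 3
  step 6. node 5  ⊔preds=000000  new=111110  old=110100  +wl: 1
  step 7. node 6  ⊔preds=111001  new=101111  old=000000  +wl: 
  step 8. node 7  ⊔preds=101111  new=101111  old=000000  +wl: 4
  step 9. node 0  ⊔preds=111111  new=101111  stable
  step 10. node 2  ⊔preds=111111  new=111111  old=101111  +wl: 
  step 11. node 3  ⊔preds=111111  new=010010  stable
  step 12. node 1  ⊔preds=111111  new=111001  stable
  step 13. node 4  ⊔preds=101111  new=101110  stable

Least fixpoint reached:
  node 0: 101111
  node 1: 111001
  node 2: 111111
  node 3: 010010
  node 4: 101110
  node 5: 111110
  node 6: 101111
  node 7: 101111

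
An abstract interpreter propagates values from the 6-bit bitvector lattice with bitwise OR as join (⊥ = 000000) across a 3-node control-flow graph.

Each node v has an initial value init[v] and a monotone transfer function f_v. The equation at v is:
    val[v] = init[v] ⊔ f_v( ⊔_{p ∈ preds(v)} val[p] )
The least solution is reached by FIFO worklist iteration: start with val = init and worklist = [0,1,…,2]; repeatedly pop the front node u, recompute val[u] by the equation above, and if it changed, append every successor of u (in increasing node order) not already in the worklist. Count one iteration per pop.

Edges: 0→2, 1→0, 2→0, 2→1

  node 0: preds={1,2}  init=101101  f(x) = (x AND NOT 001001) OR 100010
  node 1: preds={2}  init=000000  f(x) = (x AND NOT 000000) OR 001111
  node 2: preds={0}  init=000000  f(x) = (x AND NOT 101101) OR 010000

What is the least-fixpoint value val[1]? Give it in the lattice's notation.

Worklist (7 pops):
  #1 pop 0: in=000000 → 101111 (was 101101); enqueue []
  #2 pop 1: in=000000 → 001111 (was 000000); enqueue [0]
  #3 pop 2: in=101111 → 010010 (was 000000); enqueue [1]
  #4 pop 0: in=011111 → 111111 (was 101111); enqueue [2]
  #5 pop 1: in=010010 → 011111 (was 001111); enqueue [0]
  #6 pop 2: in=111111 → 010010 (no change)
  #7 pop 0: in=011111 → 111111 (no change)

Fixpoint:
  val[0] = 111111
  val[1] = 011111
  val[2] = 010010

011111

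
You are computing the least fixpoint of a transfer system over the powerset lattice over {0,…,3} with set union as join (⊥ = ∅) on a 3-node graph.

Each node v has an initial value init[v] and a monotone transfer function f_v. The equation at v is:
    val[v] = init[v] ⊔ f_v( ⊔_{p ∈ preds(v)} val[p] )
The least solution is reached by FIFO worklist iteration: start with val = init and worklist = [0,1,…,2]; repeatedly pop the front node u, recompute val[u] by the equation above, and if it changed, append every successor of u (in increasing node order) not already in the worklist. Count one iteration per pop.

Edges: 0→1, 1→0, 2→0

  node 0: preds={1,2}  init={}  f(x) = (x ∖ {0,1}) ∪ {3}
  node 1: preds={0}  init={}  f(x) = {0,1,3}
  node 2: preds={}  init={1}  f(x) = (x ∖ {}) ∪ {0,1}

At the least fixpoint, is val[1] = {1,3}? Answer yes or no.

Iteration log — 4 steps:
  step 1. node 0  ⊔preds={1}  new={3}  old={}  +wl: 
  step 2. node 1  ⊔preds={3}  new={0,1,3}  old={}  +wl: 0
  step 3. node 2  ⊔preds={}  new={0,1}  old={1}  +wl: 
  step 4. node 0  ⊔preds={0,1,3}  new={3}  stable

Least fixpoint reached:
  node 0: {3}
  node 1: {0,1,3}
  node 2: {0,1}

no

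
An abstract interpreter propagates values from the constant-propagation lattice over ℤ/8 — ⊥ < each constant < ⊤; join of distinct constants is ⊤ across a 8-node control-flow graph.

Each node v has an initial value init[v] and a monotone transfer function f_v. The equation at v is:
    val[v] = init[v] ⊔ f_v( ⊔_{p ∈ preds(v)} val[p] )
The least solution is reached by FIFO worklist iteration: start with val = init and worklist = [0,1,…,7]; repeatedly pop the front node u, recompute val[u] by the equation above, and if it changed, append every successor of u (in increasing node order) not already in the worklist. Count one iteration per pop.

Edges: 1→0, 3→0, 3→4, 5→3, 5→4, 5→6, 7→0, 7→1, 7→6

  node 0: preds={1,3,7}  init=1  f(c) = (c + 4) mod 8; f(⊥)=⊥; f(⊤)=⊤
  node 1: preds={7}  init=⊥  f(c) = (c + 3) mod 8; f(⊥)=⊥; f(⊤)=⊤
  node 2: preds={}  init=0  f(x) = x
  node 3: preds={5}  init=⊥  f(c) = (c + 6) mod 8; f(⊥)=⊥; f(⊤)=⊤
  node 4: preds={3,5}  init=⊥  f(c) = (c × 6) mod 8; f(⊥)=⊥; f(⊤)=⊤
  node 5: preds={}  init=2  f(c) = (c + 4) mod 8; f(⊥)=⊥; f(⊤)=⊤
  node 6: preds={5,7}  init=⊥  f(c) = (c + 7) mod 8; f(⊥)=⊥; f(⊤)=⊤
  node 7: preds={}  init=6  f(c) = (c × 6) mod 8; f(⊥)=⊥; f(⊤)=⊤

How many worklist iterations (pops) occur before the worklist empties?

9

Worklist (9 pops):
  #1 pop 0: in=6 → ⊤ (was 1); enqueue []
  #2 pop 1: in=6 → 1 (was ⊥); enqueue [0]
  #3 pop 2: in=⊥ → 0 (no change)
  #4 pop 3: in=2 → 0 (was ⊥); enqueue []
  #5 pop 4: in=⊤ → ⊤ (was ⊥); enqueue []
  #6 pop 5: in=⊥ → 2 (no change)
  #7 pop 6: in=⊤ → ⊤ (was ⊥); enqueue []
  #8 pop 7: in=⊥ → 6 (no change)
  #9 pop 0: in=⊤ → ⊤ (no change)

Fixpoint:
  val[0] = ⊤
  val[1] = 1
  val[2] = 0
  val[3] = 0
  val[4] = ⊤
  val[5] = 2
  val[6] = ⊤
  val[7] = 6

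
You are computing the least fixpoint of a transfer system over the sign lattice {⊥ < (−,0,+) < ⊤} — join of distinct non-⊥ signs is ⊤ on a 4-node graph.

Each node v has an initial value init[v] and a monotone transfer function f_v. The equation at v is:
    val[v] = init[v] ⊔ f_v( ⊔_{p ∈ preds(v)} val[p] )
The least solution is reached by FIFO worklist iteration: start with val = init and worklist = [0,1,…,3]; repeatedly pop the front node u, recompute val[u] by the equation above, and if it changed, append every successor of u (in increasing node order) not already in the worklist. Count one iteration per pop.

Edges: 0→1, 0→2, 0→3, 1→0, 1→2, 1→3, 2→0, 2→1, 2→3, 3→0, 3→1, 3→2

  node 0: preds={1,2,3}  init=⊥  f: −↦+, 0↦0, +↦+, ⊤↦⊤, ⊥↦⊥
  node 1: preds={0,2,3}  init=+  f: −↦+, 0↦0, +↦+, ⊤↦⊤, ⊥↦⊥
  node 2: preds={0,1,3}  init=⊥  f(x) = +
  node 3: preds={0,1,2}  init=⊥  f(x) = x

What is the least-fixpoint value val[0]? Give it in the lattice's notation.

+

Iteration log — 7 steps:
  step 1. node 0  ⊔preds=+  new=+  old=⊥  +wl: 
  step 2. node 1  ⊔preds=+  new=+  stable
  step 3. node 2  ⊔preds=+  new=+  old=⊥  +wl: 0,1
  step 4. node 3  ⊔preds=+  new=+  old=⊥  +wl: 2
  step 5. node 0  ⊔preds=+  new=+  stable
  step 6. node 1  ⊔preds=+  new=+  stable
  step 7. node 2  ⊔preds=+  new=+  stable

Least fixpoint reached:
  node 0: +
  node 1: +
  node 2: +
  node 3: +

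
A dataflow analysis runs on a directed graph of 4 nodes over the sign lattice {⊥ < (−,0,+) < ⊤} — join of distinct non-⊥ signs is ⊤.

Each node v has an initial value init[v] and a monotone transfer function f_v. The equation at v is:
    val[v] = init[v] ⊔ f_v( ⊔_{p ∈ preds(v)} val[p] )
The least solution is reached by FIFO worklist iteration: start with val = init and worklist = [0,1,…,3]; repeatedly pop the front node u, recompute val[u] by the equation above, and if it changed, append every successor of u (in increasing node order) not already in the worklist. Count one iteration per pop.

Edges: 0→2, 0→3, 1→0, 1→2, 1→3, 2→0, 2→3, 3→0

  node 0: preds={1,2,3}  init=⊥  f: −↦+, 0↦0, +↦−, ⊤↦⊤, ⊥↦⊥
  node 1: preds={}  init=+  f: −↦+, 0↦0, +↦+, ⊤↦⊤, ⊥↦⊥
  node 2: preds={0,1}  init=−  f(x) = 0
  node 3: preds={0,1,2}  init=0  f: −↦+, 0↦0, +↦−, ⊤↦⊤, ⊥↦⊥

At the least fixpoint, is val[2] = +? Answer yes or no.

no

Trace (5 dequeues):
  [1] u=0 | in ⊤ | out ⊤ | prev ⊥ | push {}
  [2] u=1 | in ⊥ | out + | ==
  [3] u=2 | in ⊤ | out ⊤ | prev − | push {0}
  [4] u=3 | in ⊤ | out ⊤ | prev 0 | push {}
  [5] u=0 | in ⊤ | out ⊤ | ==

Converged values:
  [0] ⊤
  [1] +
  [2] ⊤
  [3] ⊤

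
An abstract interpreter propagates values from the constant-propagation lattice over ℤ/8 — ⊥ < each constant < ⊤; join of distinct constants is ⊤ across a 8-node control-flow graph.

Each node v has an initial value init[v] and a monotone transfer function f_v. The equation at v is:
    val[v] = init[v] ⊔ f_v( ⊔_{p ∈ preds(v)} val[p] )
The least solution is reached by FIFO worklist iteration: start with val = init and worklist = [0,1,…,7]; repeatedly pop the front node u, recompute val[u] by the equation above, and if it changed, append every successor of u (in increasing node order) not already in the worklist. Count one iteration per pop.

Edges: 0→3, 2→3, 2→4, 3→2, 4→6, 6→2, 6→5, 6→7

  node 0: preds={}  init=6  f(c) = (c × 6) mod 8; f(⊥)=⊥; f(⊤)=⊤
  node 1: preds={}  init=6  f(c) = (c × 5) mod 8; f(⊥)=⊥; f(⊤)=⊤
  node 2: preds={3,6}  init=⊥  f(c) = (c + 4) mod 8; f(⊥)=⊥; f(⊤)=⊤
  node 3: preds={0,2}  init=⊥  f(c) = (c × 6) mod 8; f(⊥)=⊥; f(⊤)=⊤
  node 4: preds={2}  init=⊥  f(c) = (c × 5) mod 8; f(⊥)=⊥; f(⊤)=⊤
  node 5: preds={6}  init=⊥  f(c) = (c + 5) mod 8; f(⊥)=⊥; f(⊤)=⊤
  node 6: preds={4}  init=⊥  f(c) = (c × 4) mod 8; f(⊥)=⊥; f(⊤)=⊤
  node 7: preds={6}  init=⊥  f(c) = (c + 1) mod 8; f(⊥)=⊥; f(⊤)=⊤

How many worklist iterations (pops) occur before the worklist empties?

22

Trace (22 dequeues):
  [1] u=0 | in ⊥ | out 6 | ==
  [2] u=1 | in ⊥ | out 6 | ==
  [3] u=2 | in ⊥ | out ⊥ | ==
  [4] u=3 | in 6 | out 4 | prev ⊥ | push {2}
  [5] u=4 | in ⊥ | out ⊥ | ==
  [6] u=5 | in ⊥ | out ⊥ | ==
  [7] u=6 | in ⊥ | out ⊥ | ==
  [8] u=7 | in ⊥ | out ⊥ | ==
  [9] u=2 | in 4 | out 0 | prev ⊥ | push {3,4}
  [10] u=3 | in ⊤ | out ⊤ | prev 4 | push {2}
  [11] u=4 | in 0 | out 0 | prev ⊥ | push {6}
  [12] u=2 | in ⊤ | out ⊤ | prev 0 | push {3,4}
  [13] u=6 | in 0 | out 0 | prev ⊥ | push {2,5,7}
  [14] u=3 | in ⊤ | out ⊤ | ==
  [15] u=4 | in ⊤ | out ⊤ | prev 0 | push {6}
  [16] u=2 | in ⊤ | out ⊤ | ==
  [17] u=5 | in 0 | out 5 | prev ⊥ | push {}
  [18] u=7 | in 0 | out 1 | prev ⊥ | push {}
  [19] u=6 | in ⊤ | out ⊤ | prev 0 | push {2,5,7}
  [20] u=2 | in ⊤ | out ⊤ | ==
  [21] u=5 | in ⊤ | out ⊤ | prev 5 | push {}
  [22] u=7 | in ⊤ | out ⊤ | prev 1 | push {}

Converged values:
  [0] 6
  [1] 6
  [2] ⊤
  [3] ⊤
  [4] ⊤
  [5] ⊤
  [6] ⊤
  [7] ⊤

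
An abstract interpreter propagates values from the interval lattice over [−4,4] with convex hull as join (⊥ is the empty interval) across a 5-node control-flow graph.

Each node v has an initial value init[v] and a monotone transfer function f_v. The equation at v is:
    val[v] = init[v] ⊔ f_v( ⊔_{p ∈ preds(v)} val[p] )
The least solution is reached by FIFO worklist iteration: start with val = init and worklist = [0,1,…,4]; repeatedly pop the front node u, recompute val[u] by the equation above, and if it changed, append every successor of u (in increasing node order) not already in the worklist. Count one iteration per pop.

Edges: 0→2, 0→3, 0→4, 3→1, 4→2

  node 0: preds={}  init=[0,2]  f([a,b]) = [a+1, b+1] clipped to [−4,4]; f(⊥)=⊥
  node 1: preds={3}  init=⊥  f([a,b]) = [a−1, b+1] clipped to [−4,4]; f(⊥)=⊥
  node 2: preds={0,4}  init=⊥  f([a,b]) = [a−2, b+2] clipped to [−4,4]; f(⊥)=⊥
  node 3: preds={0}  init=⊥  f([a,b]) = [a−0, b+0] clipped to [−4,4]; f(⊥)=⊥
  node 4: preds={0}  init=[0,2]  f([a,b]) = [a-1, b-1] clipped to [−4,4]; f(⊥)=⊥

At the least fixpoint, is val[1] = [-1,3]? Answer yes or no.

yes

Trace (7 dequeues):
  [1] u=0 | in ⊥ | out [0,2] | ==
  [2] u=1 | in ⊥ | out ⊥ | ==
  [3] u=2 | in [0,2] | out [-2,4] | prev ⊥ | push {}
  [4] u=3 | in [0,2] | out [0,2] | prev ⊥ | push {1}
  [5] u=4 | in [0,2] | out [-1,2] | prev [0,2] | push {2}
  [6] u=1 | in [0,2] | out [-1,3] | prev ⊥ | push {}
  [7] u=2 | in [-1,2] | out [-3,4] | prev [-2,4] | push {}

Converged values:
  [0] [0,2]
  [1] [-1,3]
  [2] [-3,4]
  [3] [0,2]
  [4] [-1,2]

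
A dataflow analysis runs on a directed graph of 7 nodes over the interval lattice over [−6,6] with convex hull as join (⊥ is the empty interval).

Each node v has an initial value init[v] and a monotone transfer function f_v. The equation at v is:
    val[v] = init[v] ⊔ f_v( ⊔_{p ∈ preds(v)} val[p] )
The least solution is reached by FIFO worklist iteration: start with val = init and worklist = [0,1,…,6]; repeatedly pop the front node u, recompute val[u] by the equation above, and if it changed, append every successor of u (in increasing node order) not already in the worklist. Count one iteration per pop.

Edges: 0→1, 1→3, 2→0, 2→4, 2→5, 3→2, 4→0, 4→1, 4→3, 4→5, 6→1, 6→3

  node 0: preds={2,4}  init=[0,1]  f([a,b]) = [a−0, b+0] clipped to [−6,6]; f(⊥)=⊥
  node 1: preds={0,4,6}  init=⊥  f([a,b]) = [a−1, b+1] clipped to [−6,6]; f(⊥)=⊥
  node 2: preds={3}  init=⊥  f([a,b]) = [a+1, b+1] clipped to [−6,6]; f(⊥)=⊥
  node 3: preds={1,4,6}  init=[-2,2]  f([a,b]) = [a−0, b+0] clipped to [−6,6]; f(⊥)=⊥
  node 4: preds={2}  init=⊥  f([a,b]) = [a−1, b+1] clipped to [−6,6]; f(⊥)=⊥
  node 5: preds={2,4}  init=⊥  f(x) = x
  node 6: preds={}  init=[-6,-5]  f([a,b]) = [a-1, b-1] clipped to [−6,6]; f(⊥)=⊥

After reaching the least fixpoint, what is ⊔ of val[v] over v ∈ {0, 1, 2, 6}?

Trace (24 dequeues):
  [1] u=0 | in ⊥ | out [0,1] | ==
  [2] u=1 | in [-6,1] | out [-6,2] | prev ⊥ | push {}
  [3] u=2 | in [-2,2] | out [-1,3] | prev ⊥ | push {0}
  [4] u=3 | in [-6,2] | out [-6,2] | prev [-2,2] | push {2}
  [5] u=4 | in [-1,3] | out [-2,4] | prev ⊥ | push {1,3}
  [6] u=5 | in [-2,4] | out [-2,4] | prev ⊥ | push {}
  [7] u=6 | in ⊥ | out [-6,-5] | ==
  [8] u=0 | in [-2,4] | out [-2,4] | prev [0,1] | push {}
  [9] u=2 | in [-6,2] | out [-5,3] | prev [-1,3] | push {0,4,5}
  [10] u=1 | in [-6,4] | out [-6,5] | prev [-6,2] | push {}
  [11] u=3 | in [-6,5] | out [-6,5] | prev [-6,2] | push {2}
  [12] u=0 | in [-5,4] | out [-5,4] | prev [-2,4] | push {1}
  [13] u=4 | in [-5,3] | out [-6,4] | prev [-2,4] | push {0,3}
  [14] u=5 | in [-6,4] | out [-6,4] | prev [-2,4] | push {}
  [15] u=2 | in [-6,5] | out [-5,6] | prev [-5,3] | push {4,5}
  [16] u=1 | in [-6,4] | out [-6,5] | ==
  [17] u=0 | in [-6,6] | out [-6,6] | prev [-5,4] | push {1}
  [18] u=3 | in [-6,5] | out [-6,5] | ==
  [19] u=4 | in [-5,6] | out [-6,6] | prev [-6,4] | push {0,3}
  [20] u=5 | in [-6,6] | out [-6,6] | prev [-6,4] | push {}
  [21] u=1 | in [-6,6] | out [-6,6] | prev [-6,5] | push {}
  [22] u=0 | in [-6,6] | out [-6,6] | ==
  [23] u=3 | in [-6,6] | out [-6,6] | prev [-6,5] | push {2}
  [24] u=2 | in [-6,6] | out [-5,6] | ==

Converged values:
  [0] [-6,6]
  [1] [-6,6]
  [2] [-5,6]
  [3] [-6,6]
  [4] [-6,6]
  [5] [-6,6]
  [6] [-6,-5]

[-6,6]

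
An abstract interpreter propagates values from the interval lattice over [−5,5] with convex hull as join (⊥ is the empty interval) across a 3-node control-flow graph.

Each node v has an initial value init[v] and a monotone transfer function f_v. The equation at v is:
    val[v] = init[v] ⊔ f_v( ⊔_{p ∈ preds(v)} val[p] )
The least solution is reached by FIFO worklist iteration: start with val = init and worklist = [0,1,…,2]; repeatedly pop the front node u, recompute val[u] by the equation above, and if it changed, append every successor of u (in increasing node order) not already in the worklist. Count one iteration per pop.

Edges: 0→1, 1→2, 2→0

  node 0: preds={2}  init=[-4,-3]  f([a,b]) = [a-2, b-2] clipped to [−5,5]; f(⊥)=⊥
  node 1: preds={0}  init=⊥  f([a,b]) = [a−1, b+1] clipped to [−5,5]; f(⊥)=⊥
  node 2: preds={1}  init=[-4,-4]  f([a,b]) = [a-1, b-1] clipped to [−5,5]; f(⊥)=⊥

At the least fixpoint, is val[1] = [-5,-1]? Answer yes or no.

no

Trace (4 dequeues):
  [1] u=0 | in [-4,-4] | out [-5,-3] | prev [-4,-3] | push {}
  [2] u=1 | in [-5,-3] | out [-5,-2] | prev ⊥ | push {}
  [3] u=2 | in [-5,-2] | out [-5,-3] | prev [-4,-4] | push {0}
  [4] u=0 | in [-5,-3] | out [-5,-3] | ==

Converged values:
  [0] [-5,-3]
  [1] [-5,-2]
  [2] [-5,-3]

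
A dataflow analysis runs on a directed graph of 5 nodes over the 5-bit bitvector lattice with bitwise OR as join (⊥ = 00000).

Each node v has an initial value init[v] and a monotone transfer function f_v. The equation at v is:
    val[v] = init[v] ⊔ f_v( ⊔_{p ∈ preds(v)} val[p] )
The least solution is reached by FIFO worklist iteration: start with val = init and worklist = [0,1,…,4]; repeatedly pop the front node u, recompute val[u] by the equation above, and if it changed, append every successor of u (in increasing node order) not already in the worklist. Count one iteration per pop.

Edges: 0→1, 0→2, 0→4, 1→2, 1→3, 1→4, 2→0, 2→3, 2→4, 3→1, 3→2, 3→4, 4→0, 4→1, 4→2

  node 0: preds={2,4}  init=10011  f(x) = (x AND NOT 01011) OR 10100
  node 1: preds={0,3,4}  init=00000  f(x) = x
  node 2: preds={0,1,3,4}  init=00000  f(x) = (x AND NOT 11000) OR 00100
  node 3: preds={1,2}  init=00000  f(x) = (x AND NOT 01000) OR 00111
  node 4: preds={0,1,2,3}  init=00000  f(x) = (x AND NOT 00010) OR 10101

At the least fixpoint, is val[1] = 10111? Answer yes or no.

Iteration log — 8 steps:
  step 1. node 0  ⊔preds=00000  new=10111  old=10011  +wl: 
  step 2. node 1  ⊔preds=10111  new=10111  old=00000  +wl: 
  step 3. node 2  ⊔preds=10111  new=00111  old=00000  +wl: 0
  step 4. node 3  ⊔preds=10111  new=10111  old=00000  +wl: 1,2
  step 5. node 4  ⊔preds=10111  new=10101  old=00000  +wl: 
  step 6. node 0  ⊔preds=10111  new=10111  stable
  step 7. node 1  ⊔preds=10111  new=10111  stable
  step 8. node 2  ⊔preds=10111  new=00111  stable

Least fixpoint reached:
  node 0: 10111
  node 1: 10111
  node 2: 00111
  node 3: 10111
  node 4: 10101

yes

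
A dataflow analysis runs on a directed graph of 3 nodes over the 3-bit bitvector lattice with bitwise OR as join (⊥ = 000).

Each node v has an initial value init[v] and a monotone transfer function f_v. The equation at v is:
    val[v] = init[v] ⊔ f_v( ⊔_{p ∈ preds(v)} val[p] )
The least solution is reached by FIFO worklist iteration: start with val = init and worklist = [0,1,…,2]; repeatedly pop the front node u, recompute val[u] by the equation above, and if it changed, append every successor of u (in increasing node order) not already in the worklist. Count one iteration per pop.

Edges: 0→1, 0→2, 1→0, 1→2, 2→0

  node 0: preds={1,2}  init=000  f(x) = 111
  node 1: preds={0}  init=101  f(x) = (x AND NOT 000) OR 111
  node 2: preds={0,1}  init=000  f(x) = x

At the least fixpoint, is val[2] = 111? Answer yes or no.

yes

Iteration log — 4 steps:
  step 1. node 0  ⊔preds=101  new=111  old=000  +wl: 
  step 2. node 1  ⊔preds=111  new=111  old=101  +wl: 0
  step 3. node 2  ⊔preds=111  new=111  old=000  +wl: 
  step 4. node 0  ⊔preds=111  new=111  stable

Least fixpoint reached:
  node 0: 111
  node 1: 111
  node 2: 111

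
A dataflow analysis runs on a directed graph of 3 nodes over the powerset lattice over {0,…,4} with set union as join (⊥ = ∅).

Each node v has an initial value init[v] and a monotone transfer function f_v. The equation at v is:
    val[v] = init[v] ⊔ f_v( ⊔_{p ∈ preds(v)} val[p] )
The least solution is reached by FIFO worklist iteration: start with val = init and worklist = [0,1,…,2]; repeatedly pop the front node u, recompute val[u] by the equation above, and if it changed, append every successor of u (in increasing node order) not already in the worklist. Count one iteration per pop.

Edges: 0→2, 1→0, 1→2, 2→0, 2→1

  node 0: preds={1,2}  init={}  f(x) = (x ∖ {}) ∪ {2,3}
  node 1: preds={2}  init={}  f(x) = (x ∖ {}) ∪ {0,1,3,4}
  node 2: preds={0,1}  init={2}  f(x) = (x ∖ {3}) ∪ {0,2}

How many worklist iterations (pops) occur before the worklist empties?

6

Iteration log — 6 steps:
  step 1. node 0  ⊔preds={2}  new={2,3}  old={}  +wl: 
  step 2. node 1  ⊔preds={2}  new={0,1,2,3,4}  old={}  +wl: 0
  step 3. node 2  ⊔preds={0,1,2,3,4}  new={0,1,2,4}  old={2}  +wl: 1
  step 4. node 0  ⊔preds={0,1,2,3,4}  new={0,1,2,3,4}  old={2,3}  +wl: 2
  step 5. node 1  ⊔preds={0,1,2,4}  new={0,1,2,3,4}  stable
  step 6. node 2  ⊔preds={0,1,2,3,4}  new={0,1,2,4}  stable

Least fixpoint reached:
  node 0: {0,1,2,3,4}
  node 1: {0,1,2,3,4}
  node 2: {0,1,2,4}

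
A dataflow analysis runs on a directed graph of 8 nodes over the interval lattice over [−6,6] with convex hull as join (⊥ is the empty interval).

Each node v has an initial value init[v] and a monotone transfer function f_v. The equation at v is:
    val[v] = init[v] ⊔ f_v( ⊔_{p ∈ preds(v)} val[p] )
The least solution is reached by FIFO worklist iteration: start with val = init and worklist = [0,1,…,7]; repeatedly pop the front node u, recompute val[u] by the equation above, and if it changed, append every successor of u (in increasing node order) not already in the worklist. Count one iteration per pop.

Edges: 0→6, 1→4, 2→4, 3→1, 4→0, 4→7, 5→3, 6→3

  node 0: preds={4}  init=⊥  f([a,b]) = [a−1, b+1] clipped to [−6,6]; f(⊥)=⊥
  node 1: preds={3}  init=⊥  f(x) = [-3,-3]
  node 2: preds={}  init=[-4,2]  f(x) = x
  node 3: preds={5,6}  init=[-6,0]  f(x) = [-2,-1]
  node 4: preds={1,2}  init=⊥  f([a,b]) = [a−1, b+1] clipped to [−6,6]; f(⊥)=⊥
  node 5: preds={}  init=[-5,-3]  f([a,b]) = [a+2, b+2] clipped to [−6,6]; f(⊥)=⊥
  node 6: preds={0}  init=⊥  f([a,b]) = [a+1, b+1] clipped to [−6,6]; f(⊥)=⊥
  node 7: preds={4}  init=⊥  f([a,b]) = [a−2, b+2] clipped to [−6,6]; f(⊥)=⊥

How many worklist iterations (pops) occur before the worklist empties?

Worklist (11 pops):
  #1 pop 0: in=⊥ → ⊥ (no change)
  #2 pop 1: in=[-6,0] → [-3,-3] (was ⊥); enqueue []
  #3 pop 2: in=⊥ → [-4,2] (no change)
  #4 pop 3: in=[-5,-3] → [-6,0] (no change)
  #5 pop 4: in=[-4,2] → [-5,3] (was ⊥); enqueue [0]
  #6 pop 5: in=⊥ → [-5,-3] (no change)
  #7 pop 6: in=⊥ → ⊥ (no change)
  #8 pop 7: in=[-5,3] → [-6,5] (was ⊥); enqueue []
  #9 pop 0: in=[-5,3] → [-6,4] (was ⊥); enqueue [6]
  #10 pop 6: in=[-6,4] → [-5,5] (was ⊥); enqueue [3]
  #11 pop 3: in=[-5,5] → [-6,0] (no change)

Fixpoint:
  val[0] = [-6,4]
  val[1] = [-3,-3]
  val[2] = [-4,2]
  val[3] = [-6,0]
  val[4] = [-5,3]
  val[5] = [-5,-3]
  val[6] = [-5,5]
  val[7] = [-6,5]

11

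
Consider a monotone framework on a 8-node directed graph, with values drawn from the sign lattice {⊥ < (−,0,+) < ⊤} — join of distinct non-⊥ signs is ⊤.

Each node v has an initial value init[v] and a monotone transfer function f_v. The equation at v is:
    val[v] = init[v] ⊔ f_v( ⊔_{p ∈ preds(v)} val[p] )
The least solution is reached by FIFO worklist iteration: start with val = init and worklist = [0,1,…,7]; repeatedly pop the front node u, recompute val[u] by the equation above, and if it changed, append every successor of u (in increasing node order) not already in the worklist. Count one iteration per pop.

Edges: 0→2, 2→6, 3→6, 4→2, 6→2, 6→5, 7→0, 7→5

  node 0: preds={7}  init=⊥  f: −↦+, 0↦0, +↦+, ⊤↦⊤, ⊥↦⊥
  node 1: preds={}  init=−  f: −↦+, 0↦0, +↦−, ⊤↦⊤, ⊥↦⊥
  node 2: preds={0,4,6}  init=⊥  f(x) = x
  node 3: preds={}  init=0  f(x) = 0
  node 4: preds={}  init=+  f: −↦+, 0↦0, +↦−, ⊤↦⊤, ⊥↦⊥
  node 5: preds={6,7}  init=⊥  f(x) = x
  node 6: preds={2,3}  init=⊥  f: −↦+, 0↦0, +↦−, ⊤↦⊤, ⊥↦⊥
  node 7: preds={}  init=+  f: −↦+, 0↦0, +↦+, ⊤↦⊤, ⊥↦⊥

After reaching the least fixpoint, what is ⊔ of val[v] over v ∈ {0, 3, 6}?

⊤

Trace (11 dequeues):
  [1] u=0 | in + | out + | prev ⊥ | push {}
  [2] u=1 | in ⊥ | out − | ==
  [3] u=2 | in + | out + | prev ⊥ | push {}
  [4] u=3 | in ⊥ | out 0 | ==
  [5] u=4 | in ⊥ | out + | ==
  [6] u=5 | in + | out + | prev ⊥ | push {}
  [7] u=6 | in ⊤ | out ⊤ | prev ⊥ | push {2,5}
  [8] u=7 | in ⊥ | out + | ==
  [9] u=2 | in ⊤ | out ⊤ | prev + | push {6}
  [10] u=5 | in ⊤ | out ⊤ | prev + | push {}
  [11] u=6 | in ⊤ | out ⊤ | ==

Converged values:
  [0] +
  [1] −
  [2] ⊤
  [3] 0
  [4] +
  [5] ⊤
  [6] ⊤
  [7] +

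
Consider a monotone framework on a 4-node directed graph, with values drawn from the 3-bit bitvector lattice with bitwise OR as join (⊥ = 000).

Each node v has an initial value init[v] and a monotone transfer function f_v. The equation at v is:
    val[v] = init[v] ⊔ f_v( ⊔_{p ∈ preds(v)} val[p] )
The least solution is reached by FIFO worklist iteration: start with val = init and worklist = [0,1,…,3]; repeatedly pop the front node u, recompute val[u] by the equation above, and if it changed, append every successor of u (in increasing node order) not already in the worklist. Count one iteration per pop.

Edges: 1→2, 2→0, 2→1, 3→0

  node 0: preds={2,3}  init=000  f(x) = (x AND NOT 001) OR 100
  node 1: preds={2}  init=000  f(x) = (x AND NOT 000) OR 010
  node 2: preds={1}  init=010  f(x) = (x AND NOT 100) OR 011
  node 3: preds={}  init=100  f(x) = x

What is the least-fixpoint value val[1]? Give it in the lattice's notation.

011

Worklist (7 pops):
  #1 pop 0: in=110 → 110 (was 000); enqueue []
  #2 pop 1: in=010 → 010 (was 000); enqueue []
  #3 pop 2: in=010 → 011 (was 010); enqueue [0,1]
  #4 pop 3: in=000 → 100 (no change)
  #5 pop 0: in=111 → 110 (no change)
  #6 pop 1: in=011 → 011 (was 010); enqueue [2]
  #7 pop 2: in=011 → 011 (no change)

Fixpoint:
  val[0] = 110
  val[1] = 011
  val[2] = 011
  val[3] = 100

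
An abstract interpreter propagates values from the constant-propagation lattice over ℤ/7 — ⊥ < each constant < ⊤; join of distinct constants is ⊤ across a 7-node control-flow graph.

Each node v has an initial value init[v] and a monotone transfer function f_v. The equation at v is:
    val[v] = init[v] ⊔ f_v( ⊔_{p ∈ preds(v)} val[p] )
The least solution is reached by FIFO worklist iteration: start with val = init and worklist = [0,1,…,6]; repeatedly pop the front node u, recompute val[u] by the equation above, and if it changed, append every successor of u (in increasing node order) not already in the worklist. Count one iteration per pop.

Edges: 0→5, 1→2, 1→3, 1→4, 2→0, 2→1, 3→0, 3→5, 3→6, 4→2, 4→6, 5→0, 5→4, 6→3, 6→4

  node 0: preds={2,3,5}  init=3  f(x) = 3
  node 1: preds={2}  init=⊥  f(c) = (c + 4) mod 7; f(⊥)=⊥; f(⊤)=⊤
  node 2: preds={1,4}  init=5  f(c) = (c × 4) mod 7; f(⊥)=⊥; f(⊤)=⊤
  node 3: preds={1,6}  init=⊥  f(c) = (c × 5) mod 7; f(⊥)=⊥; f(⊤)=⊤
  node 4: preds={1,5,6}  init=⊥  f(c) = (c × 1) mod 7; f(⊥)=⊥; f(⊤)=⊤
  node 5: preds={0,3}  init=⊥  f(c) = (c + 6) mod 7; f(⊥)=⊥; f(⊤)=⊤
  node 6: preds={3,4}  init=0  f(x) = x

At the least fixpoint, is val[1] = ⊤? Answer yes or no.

Worklist (12 pops):
  #1 pop 0: in=5 → 3 (no change)
  #2 pop 1: in=5 → 2 (was ⊥); enqueue []
  #3 pop 2: in=2 → ⊤ (was 5); enqueue [0,1]
  #4 pop 3: in=⊤ → ⊤ (was ⊥); enqueue []
  #5 pop 4: in=⊤ → ⊤ (was ⊥); enqueue [2]
  #6 pop 5: in=⊤ → ⊤ (was ⊥); enqueue [4]
  #7 pop 6: in=⊤ → ⊤ (was 0); enqueue [3]
  #8 pop 0: in=⊤ → 3 (no change)
  #9 pop 1: in=⊤ → ⊤ (was 2); enqueue []
  #10 pop 2: in=⊤ → ⊤ (no change)
  #11 pop 4: in=⊤ → ⊤ (no change)
  #12 pop 3: in=⊤ → ⊤ (no change)

Fixpoint:
  val[0] = 3
  val[1] = ⊤
  val[2] = ⊤
  val[3] = ⊤
  val[4] = ⊤
  val[5] = ⊤
  val[6] = ⊤

yes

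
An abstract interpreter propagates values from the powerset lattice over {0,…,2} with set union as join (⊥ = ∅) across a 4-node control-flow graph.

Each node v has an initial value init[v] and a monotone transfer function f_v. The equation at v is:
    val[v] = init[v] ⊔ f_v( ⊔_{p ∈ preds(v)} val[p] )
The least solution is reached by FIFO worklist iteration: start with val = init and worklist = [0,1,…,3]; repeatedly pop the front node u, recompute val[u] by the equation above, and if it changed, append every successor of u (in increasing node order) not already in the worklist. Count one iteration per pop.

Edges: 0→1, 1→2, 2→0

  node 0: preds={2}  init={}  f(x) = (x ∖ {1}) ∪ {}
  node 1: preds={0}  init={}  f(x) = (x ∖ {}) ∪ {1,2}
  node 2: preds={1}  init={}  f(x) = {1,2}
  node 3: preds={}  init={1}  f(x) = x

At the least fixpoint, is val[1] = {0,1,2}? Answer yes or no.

no

Trace (6 dequeues):
  [1] u=0 | in {} | out {} | ==
  [2] u=1 | in {} | out {1,2} | prev {} | push {}
  [3] u=2 | in {1,2} | out {1,2} | prev {} | push {0}
  [4] u=3 | in {} | out {1} | ==
  [5] u=0 | in {1,2} | out {2} | prev {} | push {1}
  [6] u=1 | in {2} | out {1,2} | ==

Converged values:
  [0] {2}
  [1] {1,2}
  [2] {1,2}
  [3] {1}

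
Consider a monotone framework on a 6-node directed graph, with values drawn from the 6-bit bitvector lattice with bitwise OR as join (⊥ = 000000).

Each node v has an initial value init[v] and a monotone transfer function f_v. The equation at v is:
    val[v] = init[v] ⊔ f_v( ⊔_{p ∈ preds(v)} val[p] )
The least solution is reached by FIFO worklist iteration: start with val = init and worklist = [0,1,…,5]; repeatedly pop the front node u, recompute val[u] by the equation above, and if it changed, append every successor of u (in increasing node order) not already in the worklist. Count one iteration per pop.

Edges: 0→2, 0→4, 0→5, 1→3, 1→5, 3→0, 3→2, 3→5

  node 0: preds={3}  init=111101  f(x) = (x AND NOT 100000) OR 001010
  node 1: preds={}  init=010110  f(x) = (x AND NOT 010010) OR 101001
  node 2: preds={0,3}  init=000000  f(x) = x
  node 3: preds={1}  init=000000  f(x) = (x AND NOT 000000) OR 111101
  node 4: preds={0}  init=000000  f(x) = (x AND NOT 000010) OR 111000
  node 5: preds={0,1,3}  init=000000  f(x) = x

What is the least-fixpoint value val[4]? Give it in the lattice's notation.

111101

Worklist (8 pops):
  #1 pop 0: in=000000 → 111111 (was 111101); enqueue []
  #2 pop 1: in=000000 → 111111 (was 010110); enqueue []
  #3 pop 2: in=111111 → 111111 (was 000000); enqueue []
  #4 pop 3: in=111111 → 111111 (was 000000); enqueue [0,2]
  #5 pop 4: in=111111 → 111101 (was 000000); enqueue []
  #6 pop 5: in=111111 → 111111 (was 000000); enqueue []
  #7 pop 0: in=111111 → 111111 (no change)
  #8 pop 2: in=111111 → 111111 (no change)

Fixpoint:
  val[0] = 111111
  val[1] = 111111
  val[2] = 111111
  val[3] = 111111
  val[4] = 111101
  val[5] = 111111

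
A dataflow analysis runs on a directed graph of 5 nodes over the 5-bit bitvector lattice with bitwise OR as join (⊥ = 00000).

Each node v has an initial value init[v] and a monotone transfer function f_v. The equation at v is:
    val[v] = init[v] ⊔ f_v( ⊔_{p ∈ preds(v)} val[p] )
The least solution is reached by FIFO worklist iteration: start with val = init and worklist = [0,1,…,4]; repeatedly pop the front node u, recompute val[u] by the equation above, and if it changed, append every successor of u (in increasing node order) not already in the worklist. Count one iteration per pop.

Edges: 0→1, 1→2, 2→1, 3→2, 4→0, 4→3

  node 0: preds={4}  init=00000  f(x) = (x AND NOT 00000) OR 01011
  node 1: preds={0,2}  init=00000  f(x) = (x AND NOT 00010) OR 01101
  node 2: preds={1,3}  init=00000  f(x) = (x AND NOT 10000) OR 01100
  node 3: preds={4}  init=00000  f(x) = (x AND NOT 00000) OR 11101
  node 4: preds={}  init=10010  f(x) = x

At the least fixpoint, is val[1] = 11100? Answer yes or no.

Iteration log — 8 steps:
  step 1. node 0  ⊔preds=10010  new=11011  old=00000  +wl: 
  step 2. node 1  ⊔preds=11011  new=11101  old=00000  +wl: 
  step 3. node 2  ⊔preds=11101  new=01101  old=00000  +wl: 1
  step 4. node 3  ⊔preds=10010  new=11111  old=00000  +wl: 2
  step 5. node 4  ⊔preds=00000  new=10010  stable
  step 6. node 1  ⊔preds=11111  new=11101  stable
  step 7. node 2  ⊔preds=11111  new=01111  old=01101  +wl: 1
  step 8. node 1  ⊔preds=11111  new=11101  stable

Least fixpoint reached:
  node 0: 11011
  node 1: 11101
  node 2: 01111
  node 3: 11111
  node 4: 10010

no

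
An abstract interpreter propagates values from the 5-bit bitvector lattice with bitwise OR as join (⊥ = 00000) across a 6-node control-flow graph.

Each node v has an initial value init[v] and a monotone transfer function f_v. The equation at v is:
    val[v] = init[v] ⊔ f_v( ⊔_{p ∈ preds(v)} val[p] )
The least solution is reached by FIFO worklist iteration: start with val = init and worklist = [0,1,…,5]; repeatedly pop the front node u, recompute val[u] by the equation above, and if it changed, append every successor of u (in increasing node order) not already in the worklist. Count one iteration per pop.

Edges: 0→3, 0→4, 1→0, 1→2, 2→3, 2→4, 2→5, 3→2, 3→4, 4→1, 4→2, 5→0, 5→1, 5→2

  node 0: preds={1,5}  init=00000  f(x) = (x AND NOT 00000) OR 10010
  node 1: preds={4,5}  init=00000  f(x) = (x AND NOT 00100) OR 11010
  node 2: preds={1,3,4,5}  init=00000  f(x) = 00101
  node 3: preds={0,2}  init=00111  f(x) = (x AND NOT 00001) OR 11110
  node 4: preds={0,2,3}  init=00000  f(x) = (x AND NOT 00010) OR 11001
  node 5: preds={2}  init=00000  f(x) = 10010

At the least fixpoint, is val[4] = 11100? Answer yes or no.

no

Worklist (15 pops):
  #1 pop 0: in=00000 → 10010 (was 00000); enqueue []
  #2 pop 1: in=00000 → 11010 (was 00000); enqueue [0]
  #3 pop 2: in=11111 → 00101 (was 00000); enqueue []
  #4 pop 3: in=10111 → 11111 (was 00111); enqueue [2]
  #5 pop 4: in=11111 → 11101 (was 00000); enqueue [1]
  #6 pop 5: in=00101 → 10010 (was 00000); enqueue []
  #7 pop 0: in=11010 → 11010 (was 10010); enqueue [3,4]
  #8 pop 2: in=11111 → 00101 (no change)
  #9 pop 1: in=11111 → 11011 (was 11010); enqueue [0,2]
  #10 pop 3: in=11111 → 11111 (no change)
  #11 pop 4: in=11111 → 11101 (no change)
  #12 pop 0: in=11011 → 11011 (was 11010); enqueue [3,4]
  #13 pop 2: in=11111 → 00101 (no change)
  #14 pop 3: in=11111 → 11111 (no change)
  #15 pop 4: in=11111 → 11101 (no change)

Fixpoint:
  val[0] = 11011
  val[1] = 11011
  val[2] = 00101
  val[3] = 11111
  val[4] = 11101
  val[5] = 10010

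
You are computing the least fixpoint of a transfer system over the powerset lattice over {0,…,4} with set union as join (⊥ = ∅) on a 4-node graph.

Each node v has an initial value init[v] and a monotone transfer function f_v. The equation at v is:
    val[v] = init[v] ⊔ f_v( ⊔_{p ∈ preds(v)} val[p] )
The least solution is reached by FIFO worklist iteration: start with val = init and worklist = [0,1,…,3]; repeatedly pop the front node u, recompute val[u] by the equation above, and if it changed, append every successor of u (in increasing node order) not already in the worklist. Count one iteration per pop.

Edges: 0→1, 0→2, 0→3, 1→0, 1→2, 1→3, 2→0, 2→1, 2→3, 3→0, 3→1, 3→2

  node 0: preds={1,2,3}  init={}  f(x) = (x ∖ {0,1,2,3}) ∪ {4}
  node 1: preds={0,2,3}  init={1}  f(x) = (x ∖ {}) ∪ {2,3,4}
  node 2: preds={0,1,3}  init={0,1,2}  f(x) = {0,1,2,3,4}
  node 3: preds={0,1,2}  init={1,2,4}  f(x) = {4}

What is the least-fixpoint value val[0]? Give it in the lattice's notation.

Iteration log — 6 steps:
  step 1. node 0  ⊔preds={0,1,2,4}  new={4}  old={}  +wl: 
  step 2. node 1  ⊔preds={0,1,2,4}  new={0,1,2,3,4}  old={1}  +wl: 0
  step 3. node 2  ⊔preds={0,1,2,3,4}  new={0,1,2,3,4}  old={0,1,2}  +wl: 1
  step 4. node 3  ⊔preds={0,1,2,3,4}  new={1,2,4}  stable
  step 5. node 0  ⊔preds={0,1,2,3,4}  new={4}  stable
  step 6. node 1  ⊔preds={0,1,2,3,4}  new={0,1,2,3,4}  stable

Least fixpoint reached:
  node 0: {4}
  node 1: {0,1,2,3,4}
  node 2: {0,1,2,3,4}
  node 3: {1,2,4}

{4}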